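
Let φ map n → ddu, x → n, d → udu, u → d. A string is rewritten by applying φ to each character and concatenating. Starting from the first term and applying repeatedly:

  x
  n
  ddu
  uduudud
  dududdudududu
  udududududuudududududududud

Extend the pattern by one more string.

φ(udududududuudududududududud) expands symbol-by-symbol to d udu d udu d udu d udu d udu d d udu d udu d udu d udu d udu d udu d udu d udu; joining the 27 pieces gives the next term.

dududududududududududdudududududududududududududududu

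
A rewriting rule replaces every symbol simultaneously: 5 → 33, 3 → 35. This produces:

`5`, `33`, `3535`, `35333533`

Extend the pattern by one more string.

Apply φ to 35333533 symbol by symbol: 3→35, 5→33, 3→35, 3→35, 3→35, 5→33, 3→35, 3→35; joined: 35 33 35 35 35 33 35 35.

3533353535333535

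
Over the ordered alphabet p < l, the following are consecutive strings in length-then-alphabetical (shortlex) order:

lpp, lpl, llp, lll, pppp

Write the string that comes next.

pppl

The successor of pppp increments the rightmost position that isn't already l and resets every position after it to p.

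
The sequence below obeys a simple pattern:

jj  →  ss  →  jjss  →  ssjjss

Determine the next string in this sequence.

jjssssjjss

From term 3 onward, concatenate the second-to-last term with the last: jj·ss = jjss, ss·jjss = ssjjss, …
Continuing: jjss · ssjjss gives term 5.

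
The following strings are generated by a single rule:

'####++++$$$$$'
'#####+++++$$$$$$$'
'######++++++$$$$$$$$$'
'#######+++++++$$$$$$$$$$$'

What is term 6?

Each string has the form #^{n+1} +^{n+1} $^{2n-1}, where the shown terms are n = 3, 4, 5, 6.
Setting n = 8 gives 9, 9, 15 characters in each block.

#########+++++++++$$$$$$$$$$$$$$$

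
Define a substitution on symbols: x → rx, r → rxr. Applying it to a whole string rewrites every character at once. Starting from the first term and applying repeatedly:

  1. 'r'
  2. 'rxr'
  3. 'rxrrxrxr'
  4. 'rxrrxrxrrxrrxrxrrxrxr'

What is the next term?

Applying the rule to each of the 21 symbols of rxrrxrxrrxrrxrxrrxrxr gives the pieces rxr rx rxr rxr rx rxr rx rxr rxr rx rxr rxr rx rxr rx rxr rxr rx rxr rx rxr, which concatenate to the answer.

rxrrxrxrrxrrxrxrrxrxrrxrrxrxrrxrrxrxrrxrxrrxrrxrxrrxrxr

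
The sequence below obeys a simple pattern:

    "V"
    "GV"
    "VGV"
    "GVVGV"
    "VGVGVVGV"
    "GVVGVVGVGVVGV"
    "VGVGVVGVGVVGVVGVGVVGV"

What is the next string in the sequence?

Each term (from the third on) is the two preceding terms concatenated in order: term 3 = V·GV = VGV.
The next term joins GVVGVVGVGVVGV and VGVGVVGVGVVGVVGVGVVGV.

GVVGVVGVGVVGVVGVGVVGVGVVGVVGVGVVGV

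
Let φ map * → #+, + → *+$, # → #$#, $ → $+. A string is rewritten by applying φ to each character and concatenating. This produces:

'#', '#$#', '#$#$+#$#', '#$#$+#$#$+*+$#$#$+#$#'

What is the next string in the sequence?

#$#$+#$#$+*+$#$#$+#$#$+*+$#+*+$$+#$#$+#$#$+*+$#$#$+#$#

φ(#$#$+#$#$+*+$#$#$+#$#) expands symbol-by-symbol to #$# $+ #$# $+ *+$ #$# $+ #$# $+ *+$ #+ *+$ $+ #$# $+ #$# $+ *+$ #$# $+ #$#; joining the 21 pieces gives the next term.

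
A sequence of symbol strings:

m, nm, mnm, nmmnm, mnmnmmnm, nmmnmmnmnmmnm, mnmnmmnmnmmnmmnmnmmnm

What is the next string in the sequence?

From term 3 onward, concatenate the second-to-last term with the last: m·nm = mnm, nm·mnm = nmmnm, …
The next term joins nmmnmmnmnmmnm and mnmnmmnmnmmnmmnmnmmnm.

nmmnmmnmnmmnmmnmnmmnmnmmnmmnmnmmnm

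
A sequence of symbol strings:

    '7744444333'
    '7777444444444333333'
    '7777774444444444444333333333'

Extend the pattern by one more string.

7777777744444444444444444333333333333

The n-th term is 2n 7's then 4n+1 4's then 3n 3's (n = 1, 2, …).
At n = 4 the blocks have lengths 8, 17, 12.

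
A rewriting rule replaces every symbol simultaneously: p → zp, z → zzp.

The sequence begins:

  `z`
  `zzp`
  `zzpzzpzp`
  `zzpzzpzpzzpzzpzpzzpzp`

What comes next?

Replace each of the 21 characters of zzpzzpzpzzpzzpzpzzpzp in place — zzp zzp zp zzp zzp zp zzp zp zzp zzp zp zzp zzp zp zzp zp zzp zzp zp zzp zp — and concatenate.

zzpzzpzpzzpzzpzpzzpzpzzpzzpzpzzpzzpzpzzpzpzzpzzpzpzzpzp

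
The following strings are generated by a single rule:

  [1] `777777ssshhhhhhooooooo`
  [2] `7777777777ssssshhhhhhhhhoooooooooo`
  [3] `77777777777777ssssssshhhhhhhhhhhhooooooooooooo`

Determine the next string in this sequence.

The n-th term is 4n-2 7's then 2n-1 s's then 3n h's then 3n+1 o's, where the shown terms are n = 2, 3, 4.
At n = 5 the blocks have lengths 18, 9, 15, 16.

777777777777777777ssssssssshhhhhhhhhhhhhhhoooooooooooooooo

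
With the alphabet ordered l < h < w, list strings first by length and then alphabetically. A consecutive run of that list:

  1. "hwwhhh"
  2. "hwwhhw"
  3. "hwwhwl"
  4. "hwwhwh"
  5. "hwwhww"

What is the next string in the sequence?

Find the rightmost character of hwwhww below w, bump it to the next letter, and reset everything to its right to l.

hwwwll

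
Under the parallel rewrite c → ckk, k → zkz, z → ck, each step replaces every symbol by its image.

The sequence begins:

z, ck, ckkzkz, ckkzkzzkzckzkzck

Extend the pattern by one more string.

ckkzkzzkzckzkzckckzkzckckkzkzckzkzckckkzkz

Applying the rule to each of the 16 symbols of ckkzkzzkzckzkzck gives the pieces ckk zkz zkz ck zkz ck ck zkz ck ckk zkz ck zkz ck ckk zkz, which concatenate to the answer.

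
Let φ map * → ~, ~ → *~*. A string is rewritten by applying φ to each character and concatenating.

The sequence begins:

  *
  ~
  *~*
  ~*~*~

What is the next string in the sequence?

Rewriting each symbol of ~*~*~: ~→*~*, *→~, ~→*~*, *→~, ~→*~*, which concatenates to *~* ~ *~* ~ *~*.

*~*~*~*~*~*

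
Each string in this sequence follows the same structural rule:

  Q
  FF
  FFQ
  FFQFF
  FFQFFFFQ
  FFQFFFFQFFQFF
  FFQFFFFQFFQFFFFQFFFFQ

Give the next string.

FFQFFFFQFFQFFFFQFFFFQFFQFFFFQFFQFF

Each term (from the third on) is the previous term followed by the one before it: term 3 = FF·Q = FFQ.
The next term joins FFQFFFFQFFQFFFFQFFFFQ and FFQFFFFQFFQFF.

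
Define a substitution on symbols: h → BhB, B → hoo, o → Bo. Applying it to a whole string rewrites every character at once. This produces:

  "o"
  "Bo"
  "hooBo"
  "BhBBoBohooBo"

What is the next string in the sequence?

hooBhBhoohooBohooBoBhBBoBohooBo

Expanding BhBBoBohooBo: B→hoo, h→BhB, B→hoo, B→hoo, o→Bo, B→hoo, o→Bo, h→BhB, o→Bo, o→Bo, B→hoo, o→Bo. Concatenated: hoo BhB hoo hoo Bo hoo Bo BhB Bo Bo hoo Bo.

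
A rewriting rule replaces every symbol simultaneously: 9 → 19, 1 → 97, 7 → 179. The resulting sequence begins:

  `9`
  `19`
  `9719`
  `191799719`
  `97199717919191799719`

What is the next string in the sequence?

Rewriting the 20 symbols of 97199717919191799719 one by one yields 19 179 97 19 19 179 97 179 19 97 19 97 19 97 179 19 19 179 97 19; concatenated:

191799719191799717919971997199717919191799719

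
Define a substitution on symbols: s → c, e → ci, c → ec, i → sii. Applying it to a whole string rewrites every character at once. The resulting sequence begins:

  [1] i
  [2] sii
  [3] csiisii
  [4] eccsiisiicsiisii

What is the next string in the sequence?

Rewriting the 16 symbols of eccsiisiicsiisii one by one yields ci ec ec c sii sii c sii sii ec c sii sii c sii sii; concatenated:

ciececcsiisiicsiisiieccsiisiicsiisii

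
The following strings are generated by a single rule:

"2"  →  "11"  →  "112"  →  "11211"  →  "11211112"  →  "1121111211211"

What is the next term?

112111121121111211112

This is a Fibonacci-style word recurrence s(k) = s(k−1)·s(k−2): e.g. 11·2 = 112.
Continuing: 1121111211211 · 11211112 gives term 7.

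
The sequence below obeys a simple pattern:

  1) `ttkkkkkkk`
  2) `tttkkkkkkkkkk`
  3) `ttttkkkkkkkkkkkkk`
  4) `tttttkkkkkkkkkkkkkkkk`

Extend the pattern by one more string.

Each string has the form t^{n} k^{3n+1}, where the shown terms are n = 2, 3, 4, 5.
For the next term, n = 6, so the run lengths are 6, 19.

ttttttkkkkkkkkkkkkkkkkkkk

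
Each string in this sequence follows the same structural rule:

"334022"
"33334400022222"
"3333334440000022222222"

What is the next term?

333333334444000000022222222222

Term n consists of 2n 3's, followed by n 4's, followed by 2n-1 0's, followed by 3n-1 2's (n = 1, 2, …).
At n = 4 the blocks have lengths 8, 4, 7, 11.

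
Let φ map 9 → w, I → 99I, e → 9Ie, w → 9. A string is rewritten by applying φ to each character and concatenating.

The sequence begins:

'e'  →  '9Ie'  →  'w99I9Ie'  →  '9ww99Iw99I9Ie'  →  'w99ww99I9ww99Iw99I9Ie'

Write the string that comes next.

φ(w99ww99I9ww99Iw99I9Ie) expands symbol-by-symbol to 9 w w 9 9 w w 99I w 9 9 w w 99I 9 w w 99I w 99I 9Ie; joining the 21 pieces gives the next term.

9ww99ww99Iw99ww99I9ww99Iw99I9Ie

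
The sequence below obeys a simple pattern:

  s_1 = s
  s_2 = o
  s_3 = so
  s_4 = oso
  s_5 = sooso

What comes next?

ososooso

Each term (from the third on) is the two preceding terms concatenated in order: term 3 = s·o = so.
Continuing: oso · sooso gives term 6.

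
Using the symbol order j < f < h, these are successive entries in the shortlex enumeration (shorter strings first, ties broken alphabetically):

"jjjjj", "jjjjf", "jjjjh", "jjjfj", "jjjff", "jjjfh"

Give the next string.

Find the rightmost character of jjjfh below h, bump it to the next letter, and reset everything to its right to j.

jjjhj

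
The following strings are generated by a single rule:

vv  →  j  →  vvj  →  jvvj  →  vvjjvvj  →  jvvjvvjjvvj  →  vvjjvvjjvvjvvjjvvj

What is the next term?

jvvjvvjjvvjvvjjvvjjvvjvvjjvvj

This is a Fibonacci-style word recurrence s(k) = s(k−2)·s(k−1): e.g. vv·j = vvj.
Continuing: jvvjvvjjvvj · vvjjvvjjvvjvvjjvvj gives term 8.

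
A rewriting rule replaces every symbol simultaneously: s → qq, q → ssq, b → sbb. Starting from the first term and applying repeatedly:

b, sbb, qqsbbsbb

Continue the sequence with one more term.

ssqssqqqsbbsbbqqsbbsbb

Rewriting each symbol of qqsbbsbb: q→ssq, q→ssq, s→qq, b→sbb, b→sbb, s→qq, b→sbb, b→sbb, which concatenates to ssq ssq qq sbb sbb qq sbb sbb.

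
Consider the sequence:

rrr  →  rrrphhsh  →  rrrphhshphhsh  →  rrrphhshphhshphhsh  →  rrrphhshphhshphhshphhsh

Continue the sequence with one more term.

Each term is the previous one with phhsh appended.
Applying this once more to rrrphhshphhshphhshphhsh:

rrrphhshphhshphhshphhshphhsh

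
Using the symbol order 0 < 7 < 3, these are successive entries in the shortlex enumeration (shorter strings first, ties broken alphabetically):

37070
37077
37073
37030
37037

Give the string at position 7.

Stepping forward 2 times from 37037: 37037 → 37033, then the target.

37700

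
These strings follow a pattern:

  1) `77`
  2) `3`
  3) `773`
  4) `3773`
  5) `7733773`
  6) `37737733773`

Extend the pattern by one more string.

773377337737733773

Each term (from the third on) is the two preceding terms concatenated in order: term 3 = 77·3 = 773.
The next term joins 7733773 and 37737733773.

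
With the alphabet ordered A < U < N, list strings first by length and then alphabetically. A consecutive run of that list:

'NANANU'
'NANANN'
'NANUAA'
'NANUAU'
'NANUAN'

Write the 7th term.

Stepping forward 2 times from NANUAN: NANUAN → NANUUA, then the target.

NANUUU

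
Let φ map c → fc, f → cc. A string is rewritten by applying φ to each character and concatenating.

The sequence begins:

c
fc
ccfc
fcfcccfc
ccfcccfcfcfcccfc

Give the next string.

Applying the rule to each of the 16 symbols of ccfcccfcfcfcccfc gives the pieces fc fc cc fc fc fc cc fc cc fc cc fc fc fc cc fc, which concatenate to the answer.

fcfcccfcfcfcccfcccfcccfcfcfcccfc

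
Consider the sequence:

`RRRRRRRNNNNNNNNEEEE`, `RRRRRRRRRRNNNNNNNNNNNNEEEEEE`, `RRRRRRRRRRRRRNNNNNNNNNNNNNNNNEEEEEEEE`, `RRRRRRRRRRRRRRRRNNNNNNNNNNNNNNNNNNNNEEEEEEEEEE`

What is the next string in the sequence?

The n-th term is 3n+1 R's then 4n N's then 2n E's, where the shown terms are n = 2, 3, 4, 5.
At n = 6 the blocks have lengths 19, 24, 12.

RRRRRRRRRRRRRRRRRRRNNNNNNNNNNNNNNNNNNNNNNNNEEEEEEEEEEEE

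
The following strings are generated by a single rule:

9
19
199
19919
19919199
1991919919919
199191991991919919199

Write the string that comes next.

1991919919919199191991991919919919

From term 3 onward, concatenate the last term with the second-to-last: 19·9 = 199, 199·19 = 19919, …
Continuing: 199191991991919919199 · 1991919919919 gives term 8.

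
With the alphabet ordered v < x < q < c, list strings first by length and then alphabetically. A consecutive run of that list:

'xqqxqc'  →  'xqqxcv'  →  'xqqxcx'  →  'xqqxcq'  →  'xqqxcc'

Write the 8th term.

xqqqvq

Stepping forward 3 times from xqqxcc: xqqxcc → xqqqvv → xqqqvx, then the target.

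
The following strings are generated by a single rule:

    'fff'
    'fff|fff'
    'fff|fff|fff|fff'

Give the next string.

Every step duplicates the string with '|' between the halves.
Doubling fff|fff|fff|fff with '|' between the halves:

fff|fff|fff|fff|fff|fff|fff|fff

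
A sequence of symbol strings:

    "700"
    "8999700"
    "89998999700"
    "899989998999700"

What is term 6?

89998999899989998999700

Every step adds 8999 at the front: s(k+1) = 8999·s(k).
From 899989998999700, 2 further steps: 899989998999700 → 8999899989998999700 → (answer).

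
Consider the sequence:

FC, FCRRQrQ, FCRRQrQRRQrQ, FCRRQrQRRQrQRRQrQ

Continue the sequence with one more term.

FCRRQrQRRQrQRRQrQRRQrQ

The strings grow by a fixed suffix RRQrQ each time.
So the next term is FCRRQrQRRQrQRRQrQ·RRQrQ.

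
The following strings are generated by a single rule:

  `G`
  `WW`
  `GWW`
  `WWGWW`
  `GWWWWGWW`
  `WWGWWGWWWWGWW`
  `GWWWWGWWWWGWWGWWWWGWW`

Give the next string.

Each term (from the third on) is the two preceding terms concatenated in order: term 3 = G·WW = GWW.
So term 8 is WWGWWGWWWWGWW·GWWWWGWWWWGWWGWWWWGWW.

WWGWWGWWWWGWWGWWWWGWWWWGWWGWWWWGWW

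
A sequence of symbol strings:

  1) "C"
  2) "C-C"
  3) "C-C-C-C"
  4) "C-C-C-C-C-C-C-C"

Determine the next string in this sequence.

C-C-C-C-C-C-C-C-C-C-C-C-C-C-C-C

Every step duplicates the string with '-' between the halves.
So the next term is two copies of C-C-C-C-C-C-C-C with '-' between the halves.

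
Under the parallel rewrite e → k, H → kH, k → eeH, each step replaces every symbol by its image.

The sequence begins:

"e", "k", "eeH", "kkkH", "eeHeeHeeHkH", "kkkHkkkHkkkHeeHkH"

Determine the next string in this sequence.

Rewriting the 17 symbols of kkkHkkkHkkkHeeHkH one by one yields eeH eeH eeH kH eeH eeH eeH kH eeH eeH eeH kH k k kH eeH kH; concatenated:

eeHeeHeeHkHeeHeeHeeHkHeeHeeHeeHkHkkkHeeHkH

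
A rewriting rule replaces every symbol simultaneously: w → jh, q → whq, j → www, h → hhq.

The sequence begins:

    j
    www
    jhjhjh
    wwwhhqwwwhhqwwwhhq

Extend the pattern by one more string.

Replace each of the 18 characters of wwwhhqwwwhhqwwwhhq in place — jh jh jh hhq hhq whq jh jh jh hhq hhq whq jh jh jh hhq hhq whq — and concatenate.

jhjhjhhhqhhqwhqjhjhjhhhqhhqwhqjhjhjhhhqhhqwhq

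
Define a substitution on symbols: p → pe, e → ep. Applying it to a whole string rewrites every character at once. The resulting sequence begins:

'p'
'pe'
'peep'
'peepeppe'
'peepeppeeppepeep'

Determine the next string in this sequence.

Applying the rule to each of the 16 symbols of peepeppeeppepeep gives the pieces pe ep ep pe ep pe pe ep ep pe pe ep pe ep ep pe, which concatenate to the answer.

peepeppeeppepeepeppepeeppeepeppe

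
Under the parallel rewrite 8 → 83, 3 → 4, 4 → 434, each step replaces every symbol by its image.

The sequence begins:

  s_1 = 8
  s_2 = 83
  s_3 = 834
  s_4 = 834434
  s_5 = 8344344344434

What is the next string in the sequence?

Rewriting the 13 symbols of 8344344344434 one by one yields 83 4 434 434 4 434 434 4 434 434 434 4 434; concatenated:

834434434443443444344344344434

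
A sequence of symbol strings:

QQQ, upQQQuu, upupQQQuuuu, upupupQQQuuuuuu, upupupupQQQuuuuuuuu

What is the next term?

upupupupupQQQuuuuuuuuuu

Every step adds up to the front and uu to the end of the previous string.
So the next term is up·upupupupQQQuuuuuuuu·uu.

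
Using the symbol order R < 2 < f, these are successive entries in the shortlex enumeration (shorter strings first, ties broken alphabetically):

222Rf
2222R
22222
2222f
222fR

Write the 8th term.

Continuing the enumeration 3 steps past 222fR: 222fR → 222f2 → 222ff → (answer).

22fRR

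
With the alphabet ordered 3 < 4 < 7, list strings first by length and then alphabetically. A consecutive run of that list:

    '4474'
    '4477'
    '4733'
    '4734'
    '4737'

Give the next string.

Find the rightmost character of 4737 below 7, bump it to the next letter, and reset everything to its right to 3.

4743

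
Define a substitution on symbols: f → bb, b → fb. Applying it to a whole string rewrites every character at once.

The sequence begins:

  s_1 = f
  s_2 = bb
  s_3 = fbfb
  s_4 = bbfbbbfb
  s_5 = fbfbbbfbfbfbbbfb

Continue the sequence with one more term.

bbfbbbfbfbfbbbfbbbfbbbfbfbfbbbfb

Applying the rule to each of the 16 symbols of fbfbbbfbfbfbbbfb gives the pieces bb fb bb fb fb fb bb fb bb fb bb fb fb fb bb fb, which concatenate to the answer.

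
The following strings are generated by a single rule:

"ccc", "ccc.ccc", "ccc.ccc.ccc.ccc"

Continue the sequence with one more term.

ccc.ccc.ccc.ccc.ccc.ccc.ccc.ccc

s(k+1) = s(k)·.·s(k) — each term doubles the last with '.' between the halves.
One more doubling of ccc.ccc.ccc.ccc gives the answer.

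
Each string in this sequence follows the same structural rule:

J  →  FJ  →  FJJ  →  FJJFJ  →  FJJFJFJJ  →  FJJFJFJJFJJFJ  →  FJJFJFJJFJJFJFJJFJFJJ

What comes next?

FJJFJFJJFJJFJFJJFJFJJFJJFJFJJFJJFJ

This is a Fibonacci-style word recurrence s(k) = s(k−1)·s(k−2): e.g. FJ·J = FJJ.
Continuing: FJJFJFJJFJJFJFJJFJFJJ · FJJFJFJJFJJFJ gives term 8.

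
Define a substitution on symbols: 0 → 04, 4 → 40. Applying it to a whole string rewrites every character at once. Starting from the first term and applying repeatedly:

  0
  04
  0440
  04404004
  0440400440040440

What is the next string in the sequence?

04404004400404404004044004404004

φ(0440400440040440) expands symbol-by-symbol to 04 40 40 04 40 04 04 40 40 04 04 40 04 40 40 04; joining the 16 pieces gives the next term.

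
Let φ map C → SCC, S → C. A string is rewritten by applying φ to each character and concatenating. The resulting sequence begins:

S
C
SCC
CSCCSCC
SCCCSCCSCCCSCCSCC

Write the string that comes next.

Rewriting the 17 symbols of SCCCSCCSCCCSCCSCC one by one yields C SCC SCC SCC C SCC SCC C SCC SCC SCC C SCC SCC C SCC SCC; concatenated:

CSCCSCCSCCCSCCSCCCSCCSCCSCCCSCCSCCCSCCSCC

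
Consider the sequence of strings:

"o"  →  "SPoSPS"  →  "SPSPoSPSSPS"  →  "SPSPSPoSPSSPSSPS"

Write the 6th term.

Every step adds SP to the front and SPS to the end of the previous string.
From SPSPSPoSPSSPSSPS, 2 further steps: SPSPSPoSPSSPSSPS → SPSPSPSPoSPSSPSSPSSPS → (answer).

SPSPSPSPSPoSPSSPSSPSSPSSPS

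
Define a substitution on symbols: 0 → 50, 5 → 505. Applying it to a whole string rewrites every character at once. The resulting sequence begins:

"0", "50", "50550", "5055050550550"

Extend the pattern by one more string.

Rewriting the 13 symbols of 5055050550550 one by one yields 505 50 505 505 50 505 50 505 505 50 505 505 50; concatenated:

5055050550550505505055055050550550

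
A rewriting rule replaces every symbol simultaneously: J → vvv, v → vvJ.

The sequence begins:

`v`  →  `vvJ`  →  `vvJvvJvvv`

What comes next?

vvJvvJvvvvvJvvJvvvvvJvvJvvJ

Expanding vvJvvJvvv: v→vvJ, v→vvJ, J→vvv, v→vvJ, v→vvJ, J→vvv, v→vvJ, v→vvJ, v→vvJ. Concatenated: vvJ vvJ vvv vvJ vvJ vvv vvJ vvJ vvJ.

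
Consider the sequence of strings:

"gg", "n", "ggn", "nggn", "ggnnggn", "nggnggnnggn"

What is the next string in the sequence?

From term 3 onward, concatenate the second-to-last term with the last: gg·n = ggn, n·ggn = nggn, …
Continuing: ggnnggn · nggnggnnggn gives term 7.

ggnnggnnggnggnnggn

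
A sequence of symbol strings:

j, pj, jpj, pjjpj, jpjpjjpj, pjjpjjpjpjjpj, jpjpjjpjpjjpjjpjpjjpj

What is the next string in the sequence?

pjjpjjpjpjjpjjpjpjjpjpjjpjjpjpjjpj

From term 3 onward, concatenate the second-to-last term with the last: j·pj = jpj, pj·jpj = pjjpj, …
Continuing: pjjpjjpjpjjpj · jpjpjjpjpjjpjjpjpjjpj gives term 8.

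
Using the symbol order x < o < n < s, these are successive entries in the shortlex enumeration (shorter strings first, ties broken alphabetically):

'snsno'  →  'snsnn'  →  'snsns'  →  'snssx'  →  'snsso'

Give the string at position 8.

Stepping forward 3 times from snsso: snsso → snssn → snsss, then the target.

ssxxx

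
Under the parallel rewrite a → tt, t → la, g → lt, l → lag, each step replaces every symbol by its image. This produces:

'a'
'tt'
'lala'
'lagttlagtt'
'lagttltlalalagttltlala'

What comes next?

Applying the rule to each of the 22 symbols of lagttltlalalagttltlala gives the pieces lag tt lt la la lag la lag tt lag tt lag tt lt la la lag la lag tt lag tt, which concatenate to the answer.

lagttltlalalaglalagttlagttlagttltlalalaglalagttlagtt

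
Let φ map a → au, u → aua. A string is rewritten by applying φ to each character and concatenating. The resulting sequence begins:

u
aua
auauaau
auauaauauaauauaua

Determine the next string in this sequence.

auauaauauaauauauaauauaauauauaauauaauauaau

φ(auauaauauaauauaua) expands symbol-by-symbol to au aua au aua au au aua au aua au au aua au aua au aua au; joining the 17 pieces gives the next term.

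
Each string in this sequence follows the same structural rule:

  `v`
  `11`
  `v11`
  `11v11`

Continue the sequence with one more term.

v1111v11

Each term (from the third on) is the two preceding terms concatenated in order: term 3 = v·11 = v11.
So term 5 is v11·11v11.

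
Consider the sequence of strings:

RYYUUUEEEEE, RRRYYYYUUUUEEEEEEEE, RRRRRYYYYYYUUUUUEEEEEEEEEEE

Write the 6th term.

Term n consists of 2n-1 R's, followed by 2n Y's, followed by n+2 U's, followed by 3n+2 E's (n = 1, 2, …).
For term 6, n = 6, so the run lengths are 11, 12, 8, 20.

RRRRRRRRRRRYYYYYYYYYYYYUUUUUUUUEEEEEEEEEEEEEEEEEEEE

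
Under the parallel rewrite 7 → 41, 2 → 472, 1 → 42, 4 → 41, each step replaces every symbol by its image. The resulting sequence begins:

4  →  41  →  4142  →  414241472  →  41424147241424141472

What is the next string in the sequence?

Applying the rule to each of the 20 symbols of 41424147241424141472 gives the pieces 41 42 41 472 41 42 41 41 472 41 42 41 472 41 42 41 42 41 41 472, which concatenate to the answer.

41424147241424141472414241472414241424141472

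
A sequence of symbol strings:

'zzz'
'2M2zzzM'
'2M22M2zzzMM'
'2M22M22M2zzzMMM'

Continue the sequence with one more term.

2M22M22M22M2zzzMMMM

Every step adds 2M2 to the front and M to the end of the previous string.
One more step from 2M22M22M2zzzMMM gives the answer.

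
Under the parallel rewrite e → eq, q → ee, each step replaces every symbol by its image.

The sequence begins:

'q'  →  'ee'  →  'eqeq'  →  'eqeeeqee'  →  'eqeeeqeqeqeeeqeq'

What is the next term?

φ(eqeeeqeqeqeeeqeq) expands symbol-by-symbol to eq ee eq eq eq ee eq ee eq ee eq eq eq ee eq ee; joining the 16 pieces gives the next term.

eqeeeqeqeqeeeqeeeqeeeqeqeqeeeqee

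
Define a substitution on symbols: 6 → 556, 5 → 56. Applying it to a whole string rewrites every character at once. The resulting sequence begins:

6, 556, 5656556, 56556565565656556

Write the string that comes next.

56556565655656556565655656556565565656556

Applying the rule to each of the 17 symbols of 56556565565656556 gives the pieces 56 556 56 56 556 56 556 56 56 556 56 556 56 556 56 56 556, which concatenate to the answer.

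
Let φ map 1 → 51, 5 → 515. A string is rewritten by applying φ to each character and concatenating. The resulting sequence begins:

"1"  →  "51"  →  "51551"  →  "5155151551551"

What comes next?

φ(5155151551551) expands symbol-by-symbol to 515 51 515 515 51 515 51 515 515 51 515 515 51; joining the 13 pieces gives the next term.

5155151551551515515155155151551551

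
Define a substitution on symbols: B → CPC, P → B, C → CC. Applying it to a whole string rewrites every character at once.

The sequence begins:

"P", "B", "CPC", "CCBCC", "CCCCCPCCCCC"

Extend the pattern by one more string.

CCCCCCCCCCBCCCCCCCCCC

Apply φ to CCCCCPCCCCC symbol by symbol: C→CC, C→CC, C→CC, C→CC, C→CC, P→B, C→CC, C→CC, C→CC, C→CC, C→CC; joined: CC CC CC CC CC B CC CC CC CC CC.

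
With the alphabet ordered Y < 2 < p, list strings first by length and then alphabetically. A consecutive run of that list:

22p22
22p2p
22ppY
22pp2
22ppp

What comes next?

Treat 22ppp as a base-3 numeral over the given alphabet and add one, carrying through any trailing p's.

2pYYY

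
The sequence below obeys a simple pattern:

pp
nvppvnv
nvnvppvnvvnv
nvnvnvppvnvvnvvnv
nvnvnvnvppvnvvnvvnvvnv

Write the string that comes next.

Every step adds nv to the front and vnv to the end of the previous string.
Applying this once more to nvnvnvnvppvnvvnvvnvvnv:

nvnvnvnvnvppvnvvnvvnvvnvvnv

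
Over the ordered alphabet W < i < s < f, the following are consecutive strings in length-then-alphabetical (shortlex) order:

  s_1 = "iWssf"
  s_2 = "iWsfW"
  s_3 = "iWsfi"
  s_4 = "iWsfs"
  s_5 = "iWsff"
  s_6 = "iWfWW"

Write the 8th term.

iWfWs

Continuing the enumeration 2 steps past iWfWW: iWfWW → iWfWi → (answer).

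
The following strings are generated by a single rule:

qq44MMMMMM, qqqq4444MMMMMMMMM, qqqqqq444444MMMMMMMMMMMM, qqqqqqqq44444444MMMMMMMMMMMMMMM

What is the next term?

qqqqqqqqqq4444444444MMMMMMMMMMMMMMMMMM

Reading off run lengths: q runs 2, 4, 6, 8; 4 runs 2, 4, 6, 8; M runs 6, 9, 12, 15 — each is linear in n (n = 1, 2, …).
Setting n = 5 gives 10, 10, 18 characters in each block.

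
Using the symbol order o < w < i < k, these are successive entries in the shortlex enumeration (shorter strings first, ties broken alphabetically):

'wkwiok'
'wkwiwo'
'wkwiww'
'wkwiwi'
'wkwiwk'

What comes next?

Find the rightmost character of wkwiwk below k, bump it to the next letter, and reset everything to its right to o.

wkwiio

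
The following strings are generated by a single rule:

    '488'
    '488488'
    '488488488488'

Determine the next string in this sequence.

488488488488488488488488

s(k+1) = s(k)·s(k) — each term doubles the last.
So the next term is two copies of 488488488488.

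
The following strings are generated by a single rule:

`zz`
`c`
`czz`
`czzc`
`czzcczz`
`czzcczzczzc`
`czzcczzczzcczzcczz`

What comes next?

czzcczzczzcczzcczzczzcczzczzc

This is a Fibonacci-style word recurrence s(k) = s(k−1)·s(k−2): e.g. c·zz = czz.
So term 8 is czzcczzczzcczzcczz·czzcczzczzc.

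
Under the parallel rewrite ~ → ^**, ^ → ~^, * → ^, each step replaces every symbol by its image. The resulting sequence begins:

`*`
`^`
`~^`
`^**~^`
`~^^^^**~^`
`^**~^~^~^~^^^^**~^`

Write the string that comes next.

Rewriting the 18 symbols of ^**~^~^~^~^^^^**~^ one by one yields ~^ ^ ^ ^** ~^ ^** ~^ ^** ~^ ^** ~^ ~^ ~^ ~^ ^ ^ ^** ~^; concatenated:

~^^^^**~^^**~^^**~^^**~^~^~^~^^^^**~^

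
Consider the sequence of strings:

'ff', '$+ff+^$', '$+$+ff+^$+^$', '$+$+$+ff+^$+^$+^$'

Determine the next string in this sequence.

$+$+$+$+ff+^$+^$+^$+^$

Each term wraps the previous one in $+ on the left and +^$ on the right.
So the next term is $+·$+$+$+ff+^$+^$+^$·+^$.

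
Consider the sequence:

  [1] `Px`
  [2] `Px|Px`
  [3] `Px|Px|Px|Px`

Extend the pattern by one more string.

s(k+1) = s(k)·|·s(k) — each term doubles the last with '|' between the halves.
One more doubling of Px|Px|Px|Px gives the answer.

Px|Px|Px|Px|Px|Px|Px|Px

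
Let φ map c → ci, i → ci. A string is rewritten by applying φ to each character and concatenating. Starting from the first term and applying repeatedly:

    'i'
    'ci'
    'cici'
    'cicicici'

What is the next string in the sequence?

cicicicicicicici

Expanding cicicici: c→ci, i→ci, c→ci, i→ci, c→ci, i→ci, c→ci, i→ci. Concatenated: ci ci ci ci ci ci ci ci.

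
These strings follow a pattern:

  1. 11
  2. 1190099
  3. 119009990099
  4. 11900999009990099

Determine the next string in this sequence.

Every step adds 90099 to the end: s(k+1) = s(k)·90099.
Applying this once more to 11900999009990099:

1190099900999009990099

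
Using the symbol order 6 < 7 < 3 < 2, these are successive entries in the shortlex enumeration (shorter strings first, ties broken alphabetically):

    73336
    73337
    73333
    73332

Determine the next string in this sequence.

The successor of 73332 increments the rightmost position that isn't already 2 and resets every position after it to 6.

73326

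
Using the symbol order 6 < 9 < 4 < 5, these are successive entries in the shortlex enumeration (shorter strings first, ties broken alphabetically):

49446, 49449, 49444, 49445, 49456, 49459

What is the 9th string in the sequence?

49566

Continuing the enumeration 3 steps past 49459: 49459 → 49454 → 49455 → (answer).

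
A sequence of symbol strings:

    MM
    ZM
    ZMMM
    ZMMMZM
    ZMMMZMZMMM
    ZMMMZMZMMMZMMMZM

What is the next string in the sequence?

This is a Fibonacci-style word recurrence s(k) = s(k−1)·s(k−2): e.g. ZM·MM = ZMMM.
The next term joins ZMMMZMZMMMZMMMZM and ZMMMZMZMMM.

ZMMMZMZMMMZMMMZMZMMMZMZMMM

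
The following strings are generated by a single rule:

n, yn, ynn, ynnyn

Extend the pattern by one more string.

Each term (from the third on) is the previous term followed by the one before it: term 3 = yn·n = ynn.
So term 5 is ynnyn·ynn.

ynnynynn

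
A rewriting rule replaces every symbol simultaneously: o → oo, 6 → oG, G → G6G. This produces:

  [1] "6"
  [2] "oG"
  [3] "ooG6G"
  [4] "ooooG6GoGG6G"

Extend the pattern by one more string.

ooooooooG6GoGG6GooG6GG6GoGG6G

Apply φ to ooooG6GoGG6G symbol by symbol: o→oo, o→oo, o→oo, o→oo, G→G6G, 6→oG, G→G6G, o→oo, G→G6G, G→G6G, 6→oG, G→G6G; joined: oo oo oo oo G6G oG G6G oo G6G G6G oG G6G.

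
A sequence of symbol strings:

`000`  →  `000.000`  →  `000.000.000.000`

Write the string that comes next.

s(k+1) = s(k)·.·s(k) — each term doubles the last with '.' between the halves.
One more doubling of 000.000.000.000 gives the answer.

000.000.000.000.000.000.000.000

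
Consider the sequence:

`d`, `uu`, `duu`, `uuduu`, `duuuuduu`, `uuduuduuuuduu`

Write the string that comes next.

This is a Fibonacci-style word recurrence s(k) = s(k−2)·s(k−1): e.g. d·uu = duu.
So term 7 is duuuuduu·uuduuduuuuduu.

duuuuduuuuduuduuuuduu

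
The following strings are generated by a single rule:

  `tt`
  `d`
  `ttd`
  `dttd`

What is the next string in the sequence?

ttddttd

From term 3 onward, concatenate the second-to-last term with the last: tt·d = ttd, d·ttd = dttd, …
So term 5 is ttd·dttd.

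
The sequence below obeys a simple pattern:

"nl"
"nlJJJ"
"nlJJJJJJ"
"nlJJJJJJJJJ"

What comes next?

Every step adds JJJ to the end: s(k+1) = s(k)·JJJ.
Applying this once more to nlJJJJJJJJJ:

nlJJJJJJJJJJJJ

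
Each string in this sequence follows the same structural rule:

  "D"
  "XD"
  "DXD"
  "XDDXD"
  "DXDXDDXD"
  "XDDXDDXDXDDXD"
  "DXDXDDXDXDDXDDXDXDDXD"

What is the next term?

XDDXDDXDXDDXDDXDXDDXDXDDXDDXDXDDXD

This is a Fibonacci-style word recurrence s(k) = s(k−2)·s(k−1): e.g. D·XD = DXD.
So term 8 is XDDXDDXDXDDXD·DXDXDDXDXDDXDDXDXDDXD.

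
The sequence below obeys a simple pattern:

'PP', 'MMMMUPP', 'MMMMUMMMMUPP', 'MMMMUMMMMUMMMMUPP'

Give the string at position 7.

Each term is the previous one with MMMMU prepended.
From MMMMUMMMMUMMMMUPP, 3 further steps: MMMMUMMMMUMMMMUPP → MMMMUMMMMUMMMMUMMMMUPP → MMMMUMMMMUMMMMUMMMMUMMMMUPP → (answer).

MMMMUMMMMUMMMMUMMMMUMMMMUMMMMUPP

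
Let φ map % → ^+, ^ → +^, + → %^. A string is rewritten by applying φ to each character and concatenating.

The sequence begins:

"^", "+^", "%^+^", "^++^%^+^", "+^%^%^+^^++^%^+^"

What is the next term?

%^+^^++^^++^%^+^+^%^%^+^^++^%^+^

Applying the rule to each of the 16 symbols of +^%^%^+^^++^%^+^ gives the pieces %^ +^ ^+ +^ ^+ +^ %^ +^ +^ %^ %^ +^ ^+ +^ %^ +^, which concatenate to the answer.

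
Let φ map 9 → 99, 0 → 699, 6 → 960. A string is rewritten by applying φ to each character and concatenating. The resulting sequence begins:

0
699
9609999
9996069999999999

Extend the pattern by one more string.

Rewriting the 16 symbols of 9996069999999999 one by one yields 99 99 99 960 699 960 99 99 99 99 99 99 99 99 99 99; concatenated:

99999996069996099999999999999999999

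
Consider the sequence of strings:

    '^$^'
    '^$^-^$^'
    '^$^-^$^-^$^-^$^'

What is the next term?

^$^-^$^-^$^-^$^-^$^-^$^-^$^-^$^

s(k+1) = s(k)·-·s(k) — each term doubles the last with '-' between the halves.
One more doubling of ^$^-^$^-^$^-^$^ gives the answer.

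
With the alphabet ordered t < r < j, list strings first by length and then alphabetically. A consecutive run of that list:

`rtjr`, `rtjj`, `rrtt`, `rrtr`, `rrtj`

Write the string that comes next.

rrrt

Find the rightmost character of rrtj below j, bump it to the next letter, and reset everything to its right to t.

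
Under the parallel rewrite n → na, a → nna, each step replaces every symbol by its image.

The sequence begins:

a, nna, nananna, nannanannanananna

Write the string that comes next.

nannananannanannananannanannanannanananna

Replace each of the 17 characters of nannanannanananna in place — na nna na na nna na nna na na nna na nna na nna na na nna — and concatenate.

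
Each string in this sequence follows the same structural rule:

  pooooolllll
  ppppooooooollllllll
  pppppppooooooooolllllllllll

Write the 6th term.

The n-th term is 3n-2 p's then 2n+3 o's then 3n+2 l's (n = 1, 2, …).
For term 6, n = 6, so the run lengths are 16, 15, 20.

ppppppppppppppppooooooooooooooollllllllllllllllllll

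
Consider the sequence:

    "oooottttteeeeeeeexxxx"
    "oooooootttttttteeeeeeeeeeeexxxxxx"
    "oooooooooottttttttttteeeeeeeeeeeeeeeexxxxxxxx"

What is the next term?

oooooooooooootttttttttttttteeeeeeeeeeeeeeeeeeeexxxxxxxxxx

Each string has the form o^{3n-2} t^{3n-1} e^{4n} x^{2n}, where the shown terms are n = 2, 3, 4.
Setting n = 5 gives 13, 14, 20, 10 characters in each block.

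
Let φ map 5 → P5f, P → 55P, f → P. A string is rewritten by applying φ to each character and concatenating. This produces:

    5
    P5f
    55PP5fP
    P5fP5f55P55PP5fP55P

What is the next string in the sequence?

55PP5fP55PP5fPP5fP5f55PP5fP5f55P55PP5fP55PP5fP5f55P

Applying the rule to each of the 19 symbols of P5fP5f55P55PP5fP55P gives the pieces 55P P5f P 55P P5f P P5f P5f 55P P5f P5f 55P 55P P5f P 55P P5f P5f 55P, which concatenate to the answer.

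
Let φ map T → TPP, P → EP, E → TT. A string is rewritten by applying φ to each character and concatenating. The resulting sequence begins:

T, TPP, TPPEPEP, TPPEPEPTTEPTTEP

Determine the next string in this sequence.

Rewriting the 15 symbols of TPPEPEPTTEPTTEP one by one yields TPP EP EP TT EP TT EP TPP TPP TT EP TPP TPP TT EP; concatenated:

TPPEPEPTTEPTTEPTPPTPPTTEPTPPTPPTTEP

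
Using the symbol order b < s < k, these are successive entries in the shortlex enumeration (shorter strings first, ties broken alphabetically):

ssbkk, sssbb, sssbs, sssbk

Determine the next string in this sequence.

Treat sssbk as a base-3 numeral over the given alphabet and add one, carrying through any trailing k's.

ssssb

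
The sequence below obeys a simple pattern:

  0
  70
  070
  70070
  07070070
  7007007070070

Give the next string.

This is a Fibonacci-style word recurrence s(k) = s(k−2)·s(k−1): e.g. 0·70 = 070.
The next term joins 07070070 and 7007007070070.

070700707007007070070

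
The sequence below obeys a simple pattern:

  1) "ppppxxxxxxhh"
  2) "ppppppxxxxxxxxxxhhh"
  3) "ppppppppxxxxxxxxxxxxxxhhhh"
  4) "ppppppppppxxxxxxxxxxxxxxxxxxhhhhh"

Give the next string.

Reading off run lengths: p runs 4, 6, 8, 10; x runs 6, 10, 14, 18; h runs 2, 3, 4, 5 — each is linear in n (n = 1, 2, …).
For the next term, n = 5, so the run lengths are 12, 22, 6.

ppppppppppppxxxxxxxxxxxxxxxxxxxxxxhhhhhh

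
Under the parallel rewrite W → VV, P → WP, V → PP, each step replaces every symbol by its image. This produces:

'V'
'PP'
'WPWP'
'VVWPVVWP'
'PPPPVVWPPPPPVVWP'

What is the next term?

Rewriting the 16 symbols of PPPPVVWPPPPPVVWP one by one yields WP WP WP WP PP PP VV WP WP WP WP WP PP PP VV WP; concatenated:

WPWPWPWPPPPPVVWPWPWPWPWPPPPPVVWP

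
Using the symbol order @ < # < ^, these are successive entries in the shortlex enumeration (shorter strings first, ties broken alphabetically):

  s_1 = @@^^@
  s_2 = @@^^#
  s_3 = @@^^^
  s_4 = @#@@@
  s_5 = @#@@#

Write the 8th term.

@#@##

Advancing 3 positions from @#@@# through @#@@# → @#@@^ → @#@#@ reaches term 8.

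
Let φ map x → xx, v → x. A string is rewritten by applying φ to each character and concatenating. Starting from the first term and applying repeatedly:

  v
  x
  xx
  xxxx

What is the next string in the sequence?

Rewriting each symbol of xxxx: x→xx, x→xx, x→xx, x→xx, which concatenates to xx xx xx xx.

xxxxxxxx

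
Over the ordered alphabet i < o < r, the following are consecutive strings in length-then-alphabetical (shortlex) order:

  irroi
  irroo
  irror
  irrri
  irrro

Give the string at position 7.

oiiii

Stepping forward 2 times from irrro: irrro → irrrr, then the target.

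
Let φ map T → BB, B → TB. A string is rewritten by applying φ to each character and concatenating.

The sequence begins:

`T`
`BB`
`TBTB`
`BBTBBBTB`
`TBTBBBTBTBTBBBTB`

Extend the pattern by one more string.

φ(TBTBBBTBTBTBBBTB) expands symbol-by-symbol to BB TB BB TB TB TB BB TB BB TB BB TB TB TB BB TB; joining the 16 pieces gives the next term.

BBTBBBTBTBTBBBTBBBTBBBTBTBTBBBTB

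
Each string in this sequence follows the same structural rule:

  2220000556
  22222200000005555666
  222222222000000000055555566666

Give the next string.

The n-th term is 3n 2's then 3n+1 0's then 2n 5's then 2n-1 6's (n = 1, 2, …).
Setting n = 4 gives 12, 13, 8, 7 characters in each block.

2222222222220000000000000555555556666666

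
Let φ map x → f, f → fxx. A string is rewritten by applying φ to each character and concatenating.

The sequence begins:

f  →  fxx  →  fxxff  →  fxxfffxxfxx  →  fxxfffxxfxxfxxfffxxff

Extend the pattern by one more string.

Rewriting the 21 symbols of fxxfffxxfxxfxxfffxxff one by one yields fxx f f fxx fxx fxx f f fxx f f fxx f f fxx fxx fxx f f fxx fxx; concatenated:

fxxfffxxfxxfxxfffxxfffxxfffxxfxxfxxfffxxfxx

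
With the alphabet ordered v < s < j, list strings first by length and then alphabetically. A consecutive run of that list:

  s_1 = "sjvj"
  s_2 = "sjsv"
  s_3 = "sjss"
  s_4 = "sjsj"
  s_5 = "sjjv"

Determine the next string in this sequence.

sjjs

Find the rightmost character of sjjv below j, bump it to the next letter, and reset everything to its right to v.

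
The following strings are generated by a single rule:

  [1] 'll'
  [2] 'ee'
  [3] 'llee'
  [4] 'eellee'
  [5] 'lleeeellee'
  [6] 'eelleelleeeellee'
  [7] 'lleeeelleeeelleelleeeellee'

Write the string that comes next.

This is a Fibonacci-style word recurrence s(k) = s(k−2)·s(k−1): e.g. ll·ee = llee.
Continuing: eelleelleeeellee · lleeeelleeeelleelleeeellee gives term 8.

eelleelleeeelleelleeeelleeeelleelleeeellee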